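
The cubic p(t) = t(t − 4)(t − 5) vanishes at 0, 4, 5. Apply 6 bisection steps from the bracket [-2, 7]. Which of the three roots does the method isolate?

0

midpoint 2.5: p = 9.375 > 0 → [-2, 2.5]
midpoint 0.25: p = 4.453125 > 0 → [-2, 0.25]
midpoint -0.875: p = -25.060547 < 0 → [-0.875, 0.25]
midpoint -0.3125: p = -7.1594 < 0 → [-0.3125, 0.25]
midpoint -0.03125: p = -0.6338 < 0 → [-0.03125, 0.25]
midpoint 0.109375: p = 2.0811 > 0 → [-0.03125, 0.109375]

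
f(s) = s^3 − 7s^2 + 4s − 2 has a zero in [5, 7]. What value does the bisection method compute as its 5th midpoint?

s = 6 gives f = -14, negative; keep [6, 7]
s = 6.5 gives f = 2.875, positive; keep [6, 6.5]
s = 6.25 gives f = -6.296875, negative; keep [6.25, 6.5]
s = 6.375 gives f = -1.9004, negative; keep [6.375, 6.5]
s = 6.4375 gives f = 0.4392, positive; keep [6.375, 6.4375]

6.4375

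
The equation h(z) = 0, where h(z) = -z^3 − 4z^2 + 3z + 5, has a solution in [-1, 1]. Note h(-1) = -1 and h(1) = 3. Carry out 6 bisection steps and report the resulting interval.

[-0.875, -0.84375]

midpoint 0: h = 5 > 0 → [-1, 0]
midpoint -0.5: h = 2.625 > 0 → [-1, -0.5]
midpoint -0.75: h = 0.921875 > 0 → [-1, -0.75]
midpoint -0.875: h = -0.0176 < 0 → [-0.875, -0.75]
midpoint -0.8125: h = 0.4583 > 0 → [-0.875, -0.8125]
midpoint -0.84375: h = 0.2218 > 0 → [-0.875, -0.84375]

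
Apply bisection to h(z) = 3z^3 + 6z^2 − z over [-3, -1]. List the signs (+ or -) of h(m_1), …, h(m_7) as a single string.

+--+--+

h(-2) = 2 > 0, so the root lies in [-3, -2]
h(-2.5) = -6.875 < 0, so the root lies in [-2.5, -2]
h(-2.25) = -1.546875 < 0, so the root lies in [-2.25, -2]
h(-2.125) = 0.4316 > 0, so the root lies in [-2.25, -2.125]
h(-2.1875) = -0.5042 < 0, so the root lies in [-2.1875, -2.125]
h(-2.15625) = -0.0232 < 0, so the root lies in [-2.15625, -2.125]
h(-2.140625) = 0.2075 > 0, so the root lies in [-2.15625, -2.140625]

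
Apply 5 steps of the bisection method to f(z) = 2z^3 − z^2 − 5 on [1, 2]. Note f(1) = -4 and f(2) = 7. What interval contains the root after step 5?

[1.53125, 1.5625]

m = 1.5, f(m) = -0.5 (−); new bracket [1.5, 2]
m = 1.75, f(m) = 2.65625 (+); new bracket [1.5, 1.75]
m = 1.625, f(m) = 0.941406 (+); new bracket [1.5, 1.625]
m = 1.5625, f(m) = 0.188 (+); new bracket [1.5, 1.5625]
m = 1.53125, f(m) = -0.164 (−); new bracket [1.53125, 1.5625]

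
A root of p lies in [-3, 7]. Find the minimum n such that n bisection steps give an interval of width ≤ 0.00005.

18

Width after n steps is 10/2^n. Need 2^n ≥ 10/0.00005 = 200000.
2^17 = 131072 < 200000 ≤ 2^18 = 262144, so n = 18.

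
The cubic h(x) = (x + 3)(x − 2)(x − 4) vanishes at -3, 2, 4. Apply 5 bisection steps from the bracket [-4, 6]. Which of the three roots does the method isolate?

-3

x = 1 gives h = 12, positive; keep [-4, 1]
x = -1.5 gives h = 28.875, positive; keep [-4, -1.5]
x = -2.75 gives h = 8.015625, positive; keep [-4, -2.75]
x = -3.375 gives h = -14.8652, negative; keep [-3.375, -2.75]
x = -3.0625 gives h = -2.2346, negative; keep [-3.0625, -2.75]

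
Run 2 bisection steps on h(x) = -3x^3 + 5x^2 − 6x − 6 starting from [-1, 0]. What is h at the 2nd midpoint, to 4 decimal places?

2.5781

m = -0.5, h(m) = -1.375 (−); new bracket [-1, -0.5]
m = -0.75, h(m) = 2.578125 (+); new bracket [-0.75, -0.5]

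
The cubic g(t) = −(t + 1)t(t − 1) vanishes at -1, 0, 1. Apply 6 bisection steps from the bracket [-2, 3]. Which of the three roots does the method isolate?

1

m = 0.5, g(m) = 0.375 (+); new bracket [0.5, 3]
m = 1.75, g(m) = -3.609375 (−); new bracket [0.5, 1.75]
m = 1.125, g(m) = -0.298828 (−); new bracket [0.5, 1.125]
m = 0.8125, g(m) = 0.2761 (+); new bracket [0.8125, 1.125]
m = 0.96875, g(m) = 0.0596 (+); new bracket [0.96875, 1.125]
m = 1.046875, g(m) = -0.1004 (−); new bracket [0.96875, 1.046875]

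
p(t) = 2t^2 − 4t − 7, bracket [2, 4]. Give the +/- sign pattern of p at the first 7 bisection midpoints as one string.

p(3) = -1 < 0, so the root lies in [3, 4]
p(3.5) = 3.5 > 0, so the root lies in [3, 3.5]
p(3.25) = 1.125 > 0, so the root lies in [3, 3.25]
p(3.125) = 0.0312 > 0, so the root lies in [3, 3.125]
p(3.0625) = -0.4922 < 0, so the root lies in [3.0625, 3.125]
p(3.09375) = -0.2324 < 0, so the root lies in [3.09375, 3.125]
p(3.109375) = -0.1011 < 0, so the root lies in [3.109375, 3.125]

-+++---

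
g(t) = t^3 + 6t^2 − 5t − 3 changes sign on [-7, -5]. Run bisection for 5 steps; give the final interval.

[-6.6875, -6.625]

midpoint -6: g = 27 > 0 → [-7, -6]
midpoint -6.5: g = 8.375 > 0 → [-7, -6.5]
midpoint -6.75: g = -3.421875 < 0 → [-6.75, -6.5]
midpoint -6.625: g = 2.6934 > 0 → [-6.75, -6.625]
midpoint -6.6875: g = -0.3093 < 0 → [-6.6875, -6.625]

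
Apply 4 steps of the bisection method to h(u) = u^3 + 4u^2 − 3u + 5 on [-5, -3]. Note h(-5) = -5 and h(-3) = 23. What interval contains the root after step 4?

m = -4, h(m) = 17 (+); new bracket [-5, -4]
m = -4.5, h(m) = 8.375 (+); new bracket [-5, -4.5]
m = -4.75, h(m) = 2.328125 (+); new bracket [-5, -4.75]
m = -4.875, h(m) = -1.1699 (−); new bracket [-4.875, -4.75]

[-4.875, -4.75]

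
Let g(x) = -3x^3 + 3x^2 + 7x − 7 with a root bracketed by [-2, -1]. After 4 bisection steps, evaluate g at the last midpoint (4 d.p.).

0.8308

m = -1.5, g(m) = -0.625 (−); new bracket [-2, -1.5]
m = -1.75, g(m) = 6.015625 (+); new bracket [-1.75, -1.5]
m = -1.625, g(m) = 2.419922 (+); new bracket [-1.625, -1.5]
m = -1.5625, g(m) = 0.8308 (+); new bracket [-1.5625, -1.5]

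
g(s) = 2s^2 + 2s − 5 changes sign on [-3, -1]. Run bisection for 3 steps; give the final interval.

[-2.25, -2]

s = -2 gives g = -1, negative; keep [-3, -2]
s = -2.5 gives g = 2.5, positive; keep [-2.5, -2]
s = -2.25 gives g = 0.625, positive; keep [-2.25, -2]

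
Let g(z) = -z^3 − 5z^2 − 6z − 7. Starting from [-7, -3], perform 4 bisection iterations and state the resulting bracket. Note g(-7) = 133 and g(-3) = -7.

m = -5, g(m) = 23 (+); new bracket [-5, -3]
m = -4, g(m) = 1 (+); new bracket [-4, -3]
m = -3.5, g(m) = -4.375 (−); new bracket [-4, -3.5]
m = -3.75, g(m) = -2.0781 (−); new bracket [-4, -3.75]

[-4, -3.75]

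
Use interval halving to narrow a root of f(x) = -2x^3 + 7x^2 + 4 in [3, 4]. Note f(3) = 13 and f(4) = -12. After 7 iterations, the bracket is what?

m = 3.5, f(m) = 4 (+); new bracket [3.5, 4]
m = 3.75, f(m) = -3.03125 (−); new bracket [3.5, 3.75]
m = 3.625, f(m) = 0.714844 (+); new bracket [3.625, 3.75]
m = 3.6875, f(m) = -1.0991 (−); new bracket [3.625, 3.6875]
m = 3.65625, f(m) = -0.1776 (−); new bracket [3.625, 3.65625]
m = 3.640625, f(m) = 0.2723 (+); new bracket [3.640625, 3.65625]
m = 3.6484375, f(m) = 0.0483 (+); new bracket [3.6484375, 3.65625]

[3.6484375, 3.65625]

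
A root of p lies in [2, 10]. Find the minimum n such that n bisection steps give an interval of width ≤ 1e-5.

20

Width after n steps is 8/2^n. Need 2^n ≥ 8/1e-5 = 800000.
2^19 = 524288 < 800000 ≤ 2^20 = 1048576, so n = 20.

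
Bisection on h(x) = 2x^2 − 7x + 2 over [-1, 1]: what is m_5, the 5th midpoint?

midpoint 0: h = 2 > 0 → [0, 1]
midpoint 0.5: h = -1 < 0 → [0, 0.5]
midpoint 0.25: h = 0.375 > 0 → [0.25, 0.5]
midpoint 0.375: h = -0.3438 < 0 → [0.25, 0.375]
midpoint 0.3125: h = 0.0078 > 0 → [0.3125, 0.375]

0.3125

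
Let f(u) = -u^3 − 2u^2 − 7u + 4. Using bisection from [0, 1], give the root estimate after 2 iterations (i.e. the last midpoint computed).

u = 0.5 gives f = -0.125, negative; keep [0, 0.5]
u = 0.25 gives f = 2.109375, positive; keep [0.25, 0.5]

0.25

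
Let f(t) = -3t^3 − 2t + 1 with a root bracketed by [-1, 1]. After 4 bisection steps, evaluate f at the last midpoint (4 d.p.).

0.0918

f(0) = 1 > 0, so the root lies in [0, 1]
f(0.5) = -0.375 < 0, so the root lies in [0, 0.5]
f(0.25) = 0.453125 > 0, so the root lies in [0.25, 0.5]
f(0.375) = 0.0918 > 0, so the root lies in [0.375, 0.5]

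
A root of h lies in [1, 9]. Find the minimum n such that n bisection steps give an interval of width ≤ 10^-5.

Width after n steps is 8/2^n. Need 2^n ≥ 8/10^-5 = 800000.
2^19 = 524288 < 800000 ≤ 2^20 = 1048576, so n = 20.

20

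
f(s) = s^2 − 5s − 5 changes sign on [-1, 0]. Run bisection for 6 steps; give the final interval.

[-0.859375, -0.84375]

s = -0.5 gives f = -2.25, negative; keep [-1, -0.5]
s = -0.75 gives f = -0.6875, negative; keep [-1, -0.75]
s = -0.875 gives f = 0.140625, positive; keep [-0.875, -0.75]
s = -0.8125 gives f = -0.2773, negative; keep [-0.875, -0.8125]
s = -0.84375 gives f = -0.0693, negative; keep [-0.875, -0.84375]
s = -0.859375 gives f = 0.0354, positive; keep [-0.859375, -0.84375]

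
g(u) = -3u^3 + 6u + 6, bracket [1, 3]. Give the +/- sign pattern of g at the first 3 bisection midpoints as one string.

-++

g(2) = -6 < 0, so the root lies in [1, 2]
g(1.5) = 4.875 > 0, so the root lies in [1.5, 2]
g(1.75) = 0.421875 > 0, so the root lies in [1.75, 2]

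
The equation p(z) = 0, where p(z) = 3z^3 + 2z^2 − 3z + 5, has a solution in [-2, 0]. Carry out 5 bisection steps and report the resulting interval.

[-1.8125, -1.75]

m = -1, p(m) = 7 (+); new bracket [-2, -1]
m = -1.5, p(m) = 3.875 (+); new bracket [-2, -1.5]
m = -1.75, p(m) = 0.296875 (+); new bracket [-2, -1.75]
m = -1.875, p(m) = -2.1191 (−); new bracket [-1.875, -1.75]
m = -1.8125, p(m) = -0.8552 (−); new bracket [-1.8125, -1.75]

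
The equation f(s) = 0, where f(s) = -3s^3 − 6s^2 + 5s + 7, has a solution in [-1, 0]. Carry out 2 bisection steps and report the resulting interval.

[-1, -0.75]

s = -0.5 gives f = 3.375, positive; keep [-1, -0.5]
s = -0.75 gives f = 1.140625, positive; keep [-1, -0.75]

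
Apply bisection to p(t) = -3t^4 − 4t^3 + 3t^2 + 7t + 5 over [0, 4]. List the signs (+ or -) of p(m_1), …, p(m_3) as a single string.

p(2) = -49 < 0, so the root lies in [0, 2]
p(1) = 8 > 0, so the root lies in [1, 2]
p(1.5) = -6.4375 < 0, so the root lies in [1, 1.5]

-+-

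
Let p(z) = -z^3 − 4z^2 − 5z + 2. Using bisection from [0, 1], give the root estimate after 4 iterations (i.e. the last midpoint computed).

0.3125

p(0.5) = -1.625 < 0, so the root lies in [0, 0.5]
p(0.25) = 0.484375 > 0, so the root lies in [0.25, 0.5]
p(0.375) = -0.490234 < 0, so the root lies in [0.25, 0.375]
p(0.3125) = 0.0164 > 0, so the root lies in [0.3125, 0.375]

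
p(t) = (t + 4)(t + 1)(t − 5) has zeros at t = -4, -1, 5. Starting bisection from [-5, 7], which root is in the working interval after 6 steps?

5

t = 1 gives p = -40, negative; keep [1, 7]
t = 4 gives p = -40, negative; keep [4, 7]
t = 5.5 gives p = 30.875, positive; keep [4, 5.5]
t = 4.75 gives p = -12.5781, negative; keep [4.75, 5.5]
t = 5.125 gives p = 6.9863, positive; keep [4.75, 5.125]
t = 4.9375 gives p = -3.3167, negative; keep [4.9375, 5.125]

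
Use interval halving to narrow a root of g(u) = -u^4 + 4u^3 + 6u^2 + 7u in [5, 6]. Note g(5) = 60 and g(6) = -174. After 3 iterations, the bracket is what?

[5.25, 5.375]

g(5.5) = -29.5625 < 0, so the root lies in [5, 5.5]
g(5.25) = 21.246094 > 0, so the root lies in [5.25, 5.5]
g(5.375) = -2.551025 < 0, so the root lies in [5.25, 5.375]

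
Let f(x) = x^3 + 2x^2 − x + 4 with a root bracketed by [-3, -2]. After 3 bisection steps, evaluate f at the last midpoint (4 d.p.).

-0.3574

m = -2.5, f(m) = 3.375 (+); new bracket [-3, -2.5]
m = -2.75, f(m) = 1.078125 (+); new bracket [-3, -2.75]
m = -2.875, f(m) = -0.357422 (−); new bracket [-2.875, -2.75]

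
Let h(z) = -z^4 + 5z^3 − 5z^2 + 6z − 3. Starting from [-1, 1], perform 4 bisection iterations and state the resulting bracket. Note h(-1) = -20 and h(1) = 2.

h(0) = -3 < 0, so the root lies in [0, 1]
h(0.5) = -0.6875 < 0, so the root lies in [0.5, 1]
h(0.75) = 0.480469 > 0, so the root lies in [0.5, 0.75]
h(0.625) = -0.135 < 0, so the root lies in [0.625, 0.75]

[0.625, 0.75]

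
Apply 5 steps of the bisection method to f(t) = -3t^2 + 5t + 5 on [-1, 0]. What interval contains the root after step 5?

[-0.71875, -0.6875]

f(-0.5) = 1.75 > 0, so the root lies in [-1, -0.5]
f(-0.75) = -0.4375 < 0, so the root lies in [-0.75, -0.5]
f(-0.625) = 0.703125 > 0, so the root lies in [-0.75, -0.625]
f(-0.6875) = 0.1445 > 0, so the root lies in [-0.75, -0.6875]
f(-0.71875) = -0.1436 < 0, so the root lies in [-0.71875, -0.6875]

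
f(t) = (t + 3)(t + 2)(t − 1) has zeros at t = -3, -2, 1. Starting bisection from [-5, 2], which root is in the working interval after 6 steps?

midpoint -1.5: f = -1.875 < 0 → [-1.5, 2]
midpoint 0.25: f = -5.484375 < 0 → [0.25, 2]
midpoint 1.125: f = 1.611328 > 0 → [0.25, 1.125]
midpoint 0.6875: f = -3.0969 < 0 → [0.6875, 1.125]
midpoint 0.90625: f = -1.0643 < 0 → [0.90625, 1.125]
midpoint 1.015625: f = 0.1892 > 0 → [0.90625, 1.015625]

1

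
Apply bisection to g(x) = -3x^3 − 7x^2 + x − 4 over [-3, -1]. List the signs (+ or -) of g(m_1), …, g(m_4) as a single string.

--+-

midpoint -2: g = -10 < 0 → [-3, -2]
midpoint -2.5: g = -3.375 < 0 → [-3, -2.5]
midpoint -2.75: g = 2.703125 > 0 → [-2.75, -2.5]
midpoint -2.625: g = -0.5957 < 0 → [-2.75, -2.625]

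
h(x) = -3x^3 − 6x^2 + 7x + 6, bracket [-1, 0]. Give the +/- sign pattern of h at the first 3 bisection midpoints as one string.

x = -0.5 gives h = 1.375, positive; keep [-1, -0.5]
x = -0.75 gives h = -1.359375, negative; keep [-0.75, -0.5]
x = -0.625 gives h = 0.013672, positive; keep [-0.75, -0.625]

+-+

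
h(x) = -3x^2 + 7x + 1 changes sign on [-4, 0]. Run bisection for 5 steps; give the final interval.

m = -2, h(m) = -25 (−); new bracket [-2, 0]
m = -1, h(m) = -9 (−); new bracket [-1, 0]
m = -0.5, h(m) = -3.25 (−); new bracket [-0.5, 0]
m = -0.25, h(m) = -0.9375 (−); new bracket [-0.25, 0]
m = -0.125, h(m) = 0.0781 (+); new bracket [-0.25, -0.125]

[-0.25, -0.125]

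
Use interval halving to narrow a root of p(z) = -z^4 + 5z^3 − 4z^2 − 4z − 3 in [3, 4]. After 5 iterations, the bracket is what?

[3.375, 3.40625]

m = 3.5, p(m) = -1.6875 (−); new bracket [3, 3.5]
m = 3.25, p(m) = 1.824219 (+); new bracket [3.25, 3.5]
m = 3.375, p(m) = 0.407959 (+); new bracket [3.375, 3.5]
m = 3.4375, p(m) = -0.5486 (−); new bracket [3.375, 3.4375]
m = 3.40625, p(m) = -0.0483 (−); new bracket [3.375, 3.40625]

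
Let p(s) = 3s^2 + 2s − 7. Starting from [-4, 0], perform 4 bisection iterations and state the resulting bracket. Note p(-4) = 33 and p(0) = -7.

[-2, -1.75]

m = -2, p(m) = 1 (+); new bracket [-2, 0]
m = -1, p(m) = -6 (−); new bracket [-2, -1]
m = -1.5, p(m) = -3.25 (−); new bracket [-2, -1.5]
m = -1.75, p(m) = -1.3125 (−); new bracket [-2, -1.75]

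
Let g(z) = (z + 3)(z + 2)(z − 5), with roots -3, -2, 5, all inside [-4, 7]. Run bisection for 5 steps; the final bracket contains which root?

5

midpoint 1.5: g = -55.125 < 0 → [1.5, 7]
midpoint 4.25: g = -33.984375 < 0 → [4.25, 7]
midpoint 5.625: g = 41.103516 > 0 → [4.25, 5.625]
midpoint 4.9375: g = -3.4417 < 0 → [4.9375, 5.625]
midpoint 5.28125: g = 16.9588 > 0 → [4.9375, 5.28125]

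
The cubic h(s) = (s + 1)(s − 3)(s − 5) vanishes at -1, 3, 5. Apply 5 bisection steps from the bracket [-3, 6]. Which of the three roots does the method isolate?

-1

h(1.5) = 13.125 > 0, so the root lies in [-3, 1.5]
h(-0.75) = 5.390625 > 0, so the root lies in [-3, -0.75]
h(-1.875) = -29.326172 < 0, so the root lies in [-1.875, -0.75]
h(-1.3125) = -8.5071 < 0, so the root lies in [-1.3125, -0.75]
h(-1.03125) = -0.7598 < 0, so the root lies in [-1.03125, -0.75]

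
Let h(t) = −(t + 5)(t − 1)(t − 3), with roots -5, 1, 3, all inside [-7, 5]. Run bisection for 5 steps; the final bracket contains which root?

-5

m = -1, h(m) = -32 (−); new bracket [-7, -1]
m = -4, h(m) = -35 (−); new bracket [-7, -4]
m = -5.5, h(m) = 27.625 (+); new bracket [-5.5, -4]
m = -4.75, h(m) = -11.1406 (−); new bracket [-5.5, -4.75]
m = -5.125, h(m) = 6.2207 (+); new bracket [-5.125, -4.75]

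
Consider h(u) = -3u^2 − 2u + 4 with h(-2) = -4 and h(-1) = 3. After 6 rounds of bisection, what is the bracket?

[-1.546875, -1.53125]

h(-1.5) = 0.25 > 0, so the root lies in [-2, -1.5]
h(-1.75) = -1.6875 < 0, so the root lies in [-1.75, -1.5]
h(-1.625) = -0.671875 < 0, so the root lies in [-1.625, -1.5]
h(-1.5625) = -0.1992 < 0, so the root lies in [-1.5625, -1.5]
h(-1.53125) = 0.0283 > 0, so the root lies in [-1.5625, -1.53125]
h(-1.546875) = -0.0847 < 0, so the root lies in [-1.546875, -1.53125]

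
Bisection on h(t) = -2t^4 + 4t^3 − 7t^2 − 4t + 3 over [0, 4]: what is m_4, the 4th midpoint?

0.25

m = 2, h(m) = -33 (−); new bracket [0, 2]
m = 1, h(m) = -6 (−); new bracket [0, 1]
m = 0.5, h(m) = -0.375 (−); new bracket [0, 0.5]
m = 0.25, h(m) = 1.6172 (+); new bracket [0.25, 0.5]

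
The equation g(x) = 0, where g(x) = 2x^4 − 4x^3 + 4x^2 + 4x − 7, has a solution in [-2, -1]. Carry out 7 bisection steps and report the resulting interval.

x = -1.5 gives g = 19.625, positive; keep [-1.5, -1]
x = -1.25 gives g = 6.945312, positive; keep [-1.25, -1]
x = -1.125 gives g = 2.461426, positive; keep [-1.125, -1]
x = -1.0625 gives g = 0.6123, positive; keep [-1.0625, -1]
x = -1.03125 gives g = -0.2223, negative; keep [-1.0625, -1.03125]
x = -1.046875 gives g = 0.1878, positive; keep [-1.046875, -1.03125]
x = -1.0390625 gives g = -0.0191, negative; keep [-1.046875, -1.0390625]

[-1.046875, -1.0390625]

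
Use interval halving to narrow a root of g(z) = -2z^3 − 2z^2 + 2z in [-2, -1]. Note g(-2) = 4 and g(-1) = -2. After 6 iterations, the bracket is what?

m = -1.5, g(m) = -0.75 (−); new bracket [-2, -1.5]
m = -1.75, g(m) = 1.09375 (+); new bracket [-1.75, -1.5]
m = -1.625, g(m) = 0.050781 (+); new bracket [-1.625, -1.5]
m = -1.5625, g(m) = -0.3784 (−); new bracket [-1.625, -1.5625]
m = -1.59375, g(m) = -0.1712 (−); new bracket [-1.625, -1.59375]
m = -1.609375, g(m) = -0.0621 (−); new bracket [-1.625, -1.609375]

[-1.625, -1.609375]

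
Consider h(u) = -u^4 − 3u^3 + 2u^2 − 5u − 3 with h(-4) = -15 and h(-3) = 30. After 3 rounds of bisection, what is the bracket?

u = -3.5 gives h = 17.5625, positive; keep [-4, -3.5]
u = -3.75 gives h = 4.324219, positive; keep [-4, -3.75]
u = -3.875 gives h = -4.506104, negative; keep [-3.875, -3.75]

[-3.875, -3.75]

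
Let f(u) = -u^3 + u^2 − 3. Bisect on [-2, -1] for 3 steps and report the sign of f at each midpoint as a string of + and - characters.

m = -1.5, f(m) = 2.625 (+); new bracket [-1.5, -1]
m = -1.25, f(m) = 0.515625 (+); new bracket [-1.25, -1]
m = -1.125, f(m) = -0.310547 (−); new bracket [-1.25, -1.125]

++-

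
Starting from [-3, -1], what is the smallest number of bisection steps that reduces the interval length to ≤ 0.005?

Width after n steps is 2/2^n. Need 2^n ≥ 2/0.005 = 400.
2^8 = 256 < 400 ≤ 2^9 = 512, so n = 9.

9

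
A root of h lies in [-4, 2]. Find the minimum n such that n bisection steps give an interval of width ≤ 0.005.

11

Width after n steps is 6/2^n. Need 2^n ≥ 6/0.005 = 1200.
2^10 = 1024 < 1200 ≤ 2^11 = 2048, so n = 11.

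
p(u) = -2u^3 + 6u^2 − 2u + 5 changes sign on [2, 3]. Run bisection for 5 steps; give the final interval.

[2.9375, 2.96875]

p(2.5) = 6.25 > 0, so the root lies in [2.5, 3]
p(2.75) = 3.28125 > 0, so the root lies in [2.75, 3]
p(2.875) = 1.316406 > 0, so the root lies in [2.875, 3]
p(2.9375) = 0.2036 > 0, so the root lies in [2.9375, 3]
p(2.96875) = -0.3867 < 0, so the root lies in [2.9375, 2.96875]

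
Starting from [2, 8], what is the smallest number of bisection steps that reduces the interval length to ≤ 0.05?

Width after n steps is 6/2^n. Need 2^n ≥ 6/0.05 = 120.
2^6 = 64 < 120 ≤ 2^7 = 128, so n = 7.

7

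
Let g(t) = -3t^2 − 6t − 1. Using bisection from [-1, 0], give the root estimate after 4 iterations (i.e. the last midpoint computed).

t = -0.5 gives g = 1.25, positive; keep [-0.5, 0]
t = -0.25 gives g = 0.3125, positive; keep [-0.25, 0]
t = -0.125 gives g = -0.296875, negative; keep [-0.25, -0.125]
t = -0.1875 gives g = 0.0195, positive; keep [-0.1875, -0.125]

-0.1875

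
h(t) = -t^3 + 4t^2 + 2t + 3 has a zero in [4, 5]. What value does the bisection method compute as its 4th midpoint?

4.5625

h(4.5) = 1.875 > 0, so the root lies in [4.5, 5]
h(4.75) = -4.421875 < 0, so the root lies in [4.5, 4.75]
h(4.625) = -1.119141 < 0, so the root lies in [4.5, 4.625]
h(4.5625) = 0.4158 > 0, so the root lies in [4.5625, 4.625]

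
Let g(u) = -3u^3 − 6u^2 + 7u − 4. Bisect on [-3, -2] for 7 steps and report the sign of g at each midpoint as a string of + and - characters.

u = -2.5 gives g = -12.125, negative; keep [-3, -2.5]
u = -2.75 gives g = -6.234375, negative; keep [-3, -2.75]
u = -2.875 gives g = -2.427734, negative; keep [-3, -2.875]
u = -2.9375 gives g = -0.2937, negative; keep [-3, -2.9375]
u = -2.96875 gives g = 0.8329, positive; keep [-2.96875, -2.9375]
u = -2.953125 gives g = 0.2646, positive; keep [-2.953125, -2.9375]
u = -2.9453125 gives g = -0.0158, negative; keep [-2.953125, -2.9453125]

----++-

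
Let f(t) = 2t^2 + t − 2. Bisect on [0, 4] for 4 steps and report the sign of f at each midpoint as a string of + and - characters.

++--

midpoint 2: f = 8 > 0 → [0, 2]
midpoint 1: f = 1 > 0 → [0, 1]
midpoint 0.5: f = -1 < 0 → [0.5, 1]
midpoint 0.75: f = -0.125 < 0 → [0.75, 1]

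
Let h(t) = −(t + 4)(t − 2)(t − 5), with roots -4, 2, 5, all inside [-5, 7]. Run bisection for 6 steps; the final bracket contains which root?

-4

t = 1 gives h = -20, negative; keep [-5, 1]
t = -2 gives h = -56, negative; keep [-5, -2]
t = -3.5 gives h = -23.375, negative; keep [-5, -3.5]
t = -4.25 gives h = 14.4531, positive; keep [-4.25, -3.5]
t = -3.875 gives h = -6.5176, negative; keep [-4.25, -3.875]
t = -4.0625 gives h = 3.4338, positive; keep [-4.0625, -3.875]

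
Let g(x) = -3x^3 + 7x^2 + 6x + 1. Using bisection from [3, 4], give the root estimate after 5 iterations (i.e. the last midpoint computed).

3.03125

m = 3.5, g(m) = -20.875 (−); new bracket [3, 3.5]
m = 3.25, g(m) = -8.546875 (−); new bracket [3, 3.25]
m = 3.125, g(m) = -3.443359 (−); new bracket [3, 3.125]
m = 3.0625, g(m) = -1.1414 (−); new bracket [3, 3.0625]
m = 3.03125, g(m) = -0.0509 (−); new bracket [3, 3.03125]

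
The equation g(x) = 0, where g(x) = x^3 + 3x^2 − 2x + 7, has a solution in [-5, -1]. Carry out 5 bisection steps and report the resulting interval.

g(-3) = 13 > 0, so the root lies in [-5, -3]
g(-4) = -1 < 0, so the root lies in [-4, -3]
g(-3.5) = 7.875 > 0, so the root lies in [-4, -3.5]
g(-3.75) = 3.9531 > 0, so the root lies in [-4, -3.75]
g(-3.875) = 1.6113 > 0, so the root lies in [-4, -3.875]

[-4, -3.875]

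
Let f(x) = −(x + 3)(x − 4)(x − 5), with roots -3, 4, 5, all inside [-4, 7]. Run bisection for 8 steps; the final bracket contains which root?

midpoint 1.5: f = -39.375 < 0 → [-4, 1.5]
midpoint -1.25: f = -57.421875 < 0 → [-4, -1.25]
midpoint -2.625: f = -18.943359 < 0 → [-4, -2.625]
midpoint -3.3125: f = 18.9954 > 0 → [-3.3125, -2.625]
midpoint -2.96875: f = -1.7354 < 0 → [-3.3125, -2.96875]
midpoint -3.140625: f = 8.1744 > 0 → [-3.140625, -2.96875]
midpoint -3.0546875: f = 3.1075 > 0 → [-3.0546875, -2.96875]
midpoint -3.01171875: f = 0.6583 > 0 → [-3.01171875, -2.96875]

-3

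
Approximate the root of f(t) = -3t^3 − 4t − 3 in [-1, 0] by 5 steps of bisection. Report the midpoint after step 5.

-0.59375

midpoint -0.5: f = -0.625 < 0 → [-1, -0.5]
midpoint -0.75: f = 1.265625 > 0 → [-0.75, -0.5]
midpoint -0.625: f = 0.232422 > 0 → [-0.625, -0.5]
midpoint -0.5625: f = -0.2161 < 0 → [-0.625, -0.5625]
midpoint -0.59375: f = 0.003 > 0 → [-0.59375, -0.5625]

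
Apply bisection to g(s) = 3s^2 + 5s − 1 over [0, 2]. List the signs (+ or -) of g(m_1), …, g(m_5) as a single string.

midpoint 1: g = 7 > 0 → [0, 1]
midpoint 0.5: g = 2.25 > 0 → [0, 0.5]
midpoint 0.25: g = 0.4375 > 0 → [0, 0.25]
midpoint 0.125: g = -0.3281 < 0 → [0.125, 0.25]
midpoint 0.1875: g = 0.043 > 0 → [0.125, 0.1875]

+++-+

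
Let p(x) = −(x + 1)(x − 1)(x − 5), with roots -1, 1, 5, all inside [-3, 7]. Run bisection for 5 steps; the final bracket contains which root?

5

midpoint 2: p = 9 > 0 → [2, 7]
midpoint 4.5: p = 9.625 > 0 → [4.5, 7]
midpoint 5.75: p = -24.046875 < 0 → [4.5, 5.75]
midpoint 5.125: p = -3.1582 < 0 → [4.5, 5.125]
midpoint 4.8125: p = 4.155 > 0 → [4.8125, 5.125]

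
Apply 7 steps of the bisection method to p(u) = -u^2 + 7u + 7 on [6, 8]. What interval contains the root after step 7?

midpoint 7: p = 7 > 0 → [7, 8]
midpoint 7.5: p = 3.25 > 0 → [7.5, 8]
midpoint 7.75: p = 1.1875 > 0 → [7.75, 8]
midpoint 7.875: p = 0.1094 > 0 → [7.875, 8]
midpoint 7.9375: p = -0.4414 < 0 → [7.875, 7.9375]
midpoint 7.90625: p = -0.165 < 0 → [7.875, 7.90625]
midpoint 7.890625: p = -0.0276 < 0 → [7.875, 7.890625]

[7.875, 7.890625]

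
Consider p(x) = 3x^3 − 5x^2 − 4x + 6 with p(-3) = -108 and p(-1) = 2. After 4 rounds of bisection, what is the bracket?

p(-2) = -30 < 0, so the root lies in [-2, -1]
p(-1.5) = -9.375 < 0, so the root lies in [-1.5, -1]
p(-1.25) = -2.671875 < 0, so the root lies in [-1.25, -1]
p(-1.125) = -0.0996 < 0, so the root lies in [-1.125, -1]

[-1.125, -1]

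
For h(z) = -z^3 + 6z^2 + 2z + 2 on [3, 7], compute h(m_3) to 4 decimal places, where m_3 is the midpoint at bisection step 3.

h(5) = 37 > 0, so the root lies in [5, 7]
h(6) = 14 > 0, so the root lies in [6, 7]
h(6.5) = -6.125 < 0, so the root lies in [6, 6.5]

-6.1250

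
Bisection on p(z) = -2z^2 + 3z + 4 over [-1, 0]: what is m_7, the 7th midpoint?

m = -0.5, p(m) = 2 (+); new bracket [-1, -0.5]
m = -0.75, p(m) = 0.625 (+); new bracket [-1, -0.75]
m = -0.875, p(m) = -0.15625 (−); new bracket [-0.875, -0.75]
m = -0.8125, p(m) = 0.2422 (+); new bracket [-0.875, -0.8125]
m = -0.84375, p(m) = 0.0449 (+); new bracket [-0.875, -0.84375]
m = -0.859375, p(m) = -0.0552 (−); new bracket [-0.859375, -0.84375]
m = -0.8515625, p(m) = -0.005 (−); new bracket [-0.8515625, -0.84375]

-0.8515625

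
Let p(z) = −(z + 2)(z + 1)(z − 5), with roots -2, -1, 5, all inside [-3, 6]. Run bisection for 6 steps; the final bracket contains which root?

5

z = 1.5 gives p = 30.625, positive; keep [1.5, 6]
z = 3.75 gives p = 34.140625, positive; keep [3.75, 6]
z = 4.875 gives p = 5.048828, positive; keep [4.875, 6]
z = 5.4375 gives p = -20.947, negative; keep [4.875, 5.4375]
z = 5.15625 gives p = -6.8837, negative; keep [4.875, 5.15625]
z = 5.015625 gives p = -0.6594, negative; keep [4.875, 5.015625]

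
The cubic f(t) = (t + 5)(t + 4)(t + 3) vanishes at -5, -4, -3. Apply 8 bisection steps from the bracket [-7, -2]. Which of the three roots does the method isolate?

f(-4.5) = 0.375 > 0, so the root lies in [-7, -4.5]
f(-5.75) = -3.609375 < 0, so the root lies in [-5.75, -4.5]
f(-5.125) = -0.298828 < 0, so the root lies in [-5.125, -4.5]
f(-4.8125) = 0.2761 > 0, so the root lies in [-5.125, -4.8125]
f(-4.96875) = 0.0596 > 0, so the root lies in [-5.125, -4.96875]
f(-5.046875) = -0.1004 < 0, so the root lies in [-5.046875, -4.96875]
f(-5.0078125) = -0.0158 < 0, so the root lies in [-5.0078125, -4.96875]
f(-4.98828125) = 0.023 > 0, so the root lies in [-5.0078125, -4.98828125]

-5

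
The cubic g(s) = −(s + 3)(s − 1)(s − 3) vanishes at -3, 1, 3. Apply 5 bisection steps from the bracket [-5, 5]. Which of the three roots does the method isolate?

-3

g(0) = -9 < 0, so the root lies in [-5, 0]
g(-2.5) = -9.625 < 0, so the root lies in [-5, -2.5]
g(-3.75) = 24.046875 > 0, so the root lies in [-3.75, -2.5]
g(-3.125) = 3.1582 > 0, so the root lies in [-3.125, -2.5]
g(-2.8125) = -4.155 < 0, so the root lies in [-3.125, -2.8125]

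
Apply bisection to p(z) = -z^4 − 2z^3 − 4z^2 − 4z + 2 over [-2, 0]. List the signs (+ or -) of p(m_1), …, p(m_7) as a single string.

m = -1, p(m) = 3 (+); new bracket [-2, -1]
m = -1.5, p(m) = 0.6875 (+); new bracket [-2, -1.5]
m = -1.75, p(m) = -1.910156 (−); new bracket [-1.75, -1.5]
m = -1.625, p(m) = -0.4534 (−); new bracket [-1.625, -1.5]
m = -1.5625, p(m) = 0.1533 (+); new bracket [-1.625, -1.5625]
m = -1.59375, p(m) = -0.1406 (−); new bracket [-1.59375, -1.5625]
m = -1.578125, p(m) = 0.0087 (+); new bracket [-1.59375, -1.578125]

++--+-+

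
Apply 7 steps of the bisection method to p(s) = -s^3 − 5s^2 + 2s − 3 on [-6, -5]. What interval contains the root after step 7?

[-5.46875, -5.4609375]

m = -5.5, p(m) = 1.125 (+); new bracket [-5.5, -5]
m = -5.25, p(m) = -6.609375 (−); new bracket [-5.5, -5.25]
m = -5.375, p(m) = -2.916016 (−); new bracket [-5.5, -5.375]
m = -5.4375, p(m) = -0.9397 (−); new bracket [-5.5, -5.4375]
m = -5.46875, p(m) = 0.0815 (+); new bracket [-5.46875, -5.4375]
m = -5.453125, p(m) = -0.4319 (−); new bracket [-5.46875, -5.453125]
m = -5.4609375, p(m) = -0.1759 (−); new bracket [-5.46875, -5.4609375]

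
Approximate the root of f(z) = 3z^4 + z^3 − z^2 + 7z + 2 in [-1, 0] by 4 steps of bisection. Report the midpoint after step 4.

f(-0.5) = -1.6875 < 0, so the root lies in [-0.5, 0]
f(-0.25) = 0.183594 > 0, so the root lies in [-0.5, -0.25]
f(-0.375) = -0.759033 < 0, so the root lies in [-0.375, -0.25]
f(-0.3125) = -0.2871 < 0, so the root lies in [-0.3125, -0.25]

-0.3125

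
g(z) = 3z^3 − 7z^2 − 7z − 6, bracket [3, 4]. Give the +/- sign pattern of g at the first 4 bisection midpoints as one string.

m = 3.5, g(m) = 12.375 (+); new bracket [3, 3.5]
m = 3.25, g(m) = 0.296875 (+); new bracket [3, 3.25]
m = 3.125, g(m) = -4.681641 (−); new bracket [3.125, 3.25]
m = 3.1875, g(m) = -2.2771 (−); new bracket [3.1875, 3.25]

++--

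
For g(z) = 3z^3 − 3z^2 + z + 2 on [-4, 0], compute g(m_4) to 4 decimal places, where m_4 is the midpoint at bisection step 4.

-1.7031

g(-2) = -36 < 0, so the root lies in [-2, 0]
g(-1) = -5 < 0, so the root lies in [-1, 0]
g(-0.5) = 0.375 > 0, so the root lies in [-1, -0.5]
g(-0.75) = -1.7031 < 0, so the root lies in [-0.75, -0.5]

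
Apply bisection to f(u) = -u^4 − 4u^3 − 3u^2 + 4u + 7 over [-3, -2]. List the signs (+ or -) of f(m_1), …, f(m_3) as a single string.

+-+

midpoint -2.5: f = 1.6875 > 0 → [-3, -2.5]
midpoint -2.75: f = -0.691406 < 0 → [-2.75, -2.5]
midpoint -2.625: f = 0.698975 > 0 → [-2.75, -2.625]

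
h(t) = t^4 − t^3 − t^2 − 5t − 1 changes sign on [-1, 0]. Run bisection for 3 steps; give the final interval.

midpoint -0.5: h = 1.4375 > 0 → [-0.5, 0]
midpoint -0.25: h = 0.207031 > 0 → [-0.25, 0]
midpoint -0.125: h = -0.388428 < 0 → [-0.25, -0.125]

[-0.25, -0.125]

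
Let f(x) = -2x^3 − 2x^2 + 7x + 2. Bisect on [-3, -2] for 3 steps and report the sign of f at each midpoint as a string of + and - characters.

x = -2.5 gives f = 3.25, positive; keep [-2.5, -2]
x = -2.25 gives f = -1.09375, negative; keep [-2.5, -2.25]
x = -2.375 gives f = 0.886719, positive; keep [-2.375, -2.25]

+-+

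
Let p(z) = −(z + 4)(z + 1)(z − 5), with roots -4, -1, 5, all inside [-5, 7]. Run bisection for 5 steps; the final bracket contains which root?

5

m = 1, p(m) = 40 (+); new bracket [1, 7]
m = 4, p(m) = 40 (+); new bracket [4, 7]
m = 5.5, p(m) = -30.875 (−); new bracket [4, 5.5]
m = 4.75, p(m) = 12.5781 (+); new bracket [4.75, 5.5]
m = 5.125, p(m) = -6.9863 (−); new bracket [4.75, 5.125]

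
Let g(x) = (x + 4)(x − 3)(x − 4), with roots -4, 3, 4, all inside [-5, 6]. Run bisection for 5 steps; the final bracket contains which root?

-4

x = 0.5 gives g = 39.375, positive; keep [-5, 0.5]
x = -2.25 gives g = 57.421875, positive; keep [-5, -2.25]
x = -3.625 gives g = 18.943359, positive; keep [-5, -3.625]
x = -4.3125 gives g = -18.9954, negative; keep [-4.3125, -3.625]
x = -3.96875 gives g = 1.7354, positive; keep [-4.3125, -3.96875]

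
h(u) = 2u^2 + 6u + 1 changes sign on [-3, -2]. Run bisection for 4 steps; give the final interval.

h(-2.5) = -1.5 < 0, so the root lies in [-3, -2.5]
h(-2.75) = -0.375 < 0, so the root lies in [-3, -2.75]
h(-2.875) = 0.28125 > 0, so the root lies in [-2.875, -2.75]
h(-2.8125) = -0.0547 < 0, so the root lies in [-2.875, -2.8125]

[-2.875, -2.8125]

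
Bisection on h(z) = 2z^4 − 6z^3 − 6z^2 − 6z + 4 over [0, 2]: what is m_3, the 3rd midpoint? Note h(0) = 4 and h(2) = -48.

0.25

m = 1, h(m) = -12 (−); new bracket [0, 1]
m = 0.5, h(m) = -1.125 (−); new bracket [0, 0.5]
m = 0.25, h(m) = 2.039062 (+); new bracket [0.25, 0.5]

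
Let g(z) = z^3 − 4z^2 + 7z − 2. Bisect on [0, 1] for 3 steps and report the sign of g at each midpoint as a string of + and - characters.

z = 0.5 gives g = 0.625, positive; keep [0, 0.5]
z = 0.25 gives g = -0.484375, negative; keep [0.25, 0.5]
z = 0.375 gives g = 0.115234, positive; keep [0.25, 0.375]

+-+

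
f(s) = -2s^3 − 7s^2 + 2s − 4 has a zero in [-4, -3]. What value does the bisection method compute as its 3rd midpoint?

m = -3.5, f(m) = -11 (−); new bracket [-4, -3.5]
m = -3.75, f(m) = -4.46875 (−); new bracket [-4, -3.75]
m = -3.875, f(m) = -0.488281 (−); new bracket [-4, -3.875]

-3.875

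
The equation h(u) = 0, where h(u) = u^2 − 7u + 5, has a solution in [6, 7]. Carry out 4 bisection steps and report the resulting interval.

[6.1875, 6.25]

m = 6.5, h(m) = 1.75 (+); new bracket [6, 6.5]
m = 6.25, h(m) = 0.3125 (+); new bracket [6, 6.25]
m = 6.125, h(m) = -0.359375 (−); new bracket [6.125, 6.25]
m = 6.1875, h(m) = -0.0273 (−); new bracket [6.1875, 6.25]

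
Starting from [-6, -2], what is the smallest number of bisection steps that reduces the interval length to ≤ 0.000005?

20

Width after n steps is 4/2^n. Need 2^n ≥ 4/0.000005 = 800000.
2^19 = 524288 < 800000 ≤ 2^20 = 1048576, so n = 20.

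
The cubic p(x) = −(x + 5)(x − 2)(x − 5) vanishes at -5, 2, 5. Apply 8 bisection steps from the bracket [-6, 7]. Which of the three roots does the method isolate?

-5

m = 0.5, p(m) = -37.125 (−); new bracket [-6, 0.5]
m = -2.75, p(m) = -82.828125 (−); new bracket [-6, -2.75]
m = -4.375, p(m) = -37.353516 (−); new bracket [-6, -4.375]
m = -5.1875, p(m) = 13.7292 (+); new bracket [-5.1875, -4.375]
m = -4.78125, p(m) = -14.5095 (−); new bracket [-5.1875, -4.78125]
m = -4.984375, p(m) = -1.0896 (−); new bracket [-5.1875, -4.984375]
m = -5.0859375, p(m) = 6.1418 (+); new bracket [-5.0859375, -4.984375]
m = -5.03515625, p(m) = 2.482 (+); new bracket [-5.03515625, -4.984375]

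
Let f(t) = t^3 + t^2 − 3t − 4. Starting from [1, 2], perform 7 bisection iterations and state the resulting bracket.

[1.828125, 1.8359375]

m = 1.5, f(m) = -2.875 (−); new bracket [1.5, 2]
m = 1.75, f(m) = -0.828125 (−); new bracket [1.75, 2]
m = 1.875, f(m) = 0.482422 (+); new bracket [1.75, 1.875]
m = 1.8125, f(m) = -0.198 (−); new bracket [1.8125, 1.875]
m = 1.84375, f(m) = 0.1358 (+); new bracket [1.8125, 1.84375]
m = 1.828125, f(m) = -0.0327 (−); new bracket [1.828125, 1.84375]
m = 1.8359375, f(m) = 0.0512 (+); new bracket [1.828125, 1.8359375]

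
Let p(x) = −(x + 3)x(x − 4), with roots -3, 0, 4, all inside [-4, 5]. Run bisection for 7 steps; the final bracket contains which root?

4

midpoint 0.5: p = 6.125 > 0 → [0.5, 5]
midpoint 2.75: p = 19.765625 > 0 → [2.75, 5]
midpoint 3.875: p = 3.330078 > 0 → [3.875, 5]
midpoint 4.4375: p = -14.4392 < 0 → [3.875, 4.4375]
midpoint 4.15625: p = -4.6474 < 0 → [3.875, 4.15625]
midpoint 4.015625: p = -0.4402 < 0 → [3.875, 4.015625]
midpoint 3.9453125: p = 1.4985 > 0 → [3.9453125, 4.015625]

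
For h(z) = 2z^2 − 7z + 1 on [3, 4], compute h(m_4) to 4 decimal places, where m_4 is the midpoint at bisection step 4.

-0.2422

m = 3.5, h(m) = 1 (+); new bracket [3, 3.5]
m = 3.25, h(m) = -0.625 (−); new bracket [3.25, 3.5]
m = 3.375, h(m) = 0.15625 (+); new bracket [3.25, 3.375]
m = 3.3125, h(m) = -0.2422 (−); new bracket [3.3125, 3.375]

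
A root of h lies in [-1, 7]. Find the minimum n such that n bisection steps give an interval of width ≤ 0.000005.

Width after n steps is 8/2^n. Need 2^n ≥ 8/0.000005 = 1600000.
2^20 = 1048576 < 1600000 ≤ 2^21 = 2097152, so n = 21.

21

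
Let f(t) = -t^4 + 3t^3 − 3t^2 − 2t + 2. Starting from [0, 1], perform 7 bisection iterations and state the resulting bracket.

[0.671875, 0.6796875]

f(0.5) = 0.5625 > 0, so the root lies in [0.5, 1]
f(0.75) = -0.238281 < 0, so the root lies in [0.5, 0.75]
f(0.625) = 0.157959 > 0, so the root lies in [0.625, 0.75]
f(0.6875) = -0.0415 < 0, so the root lies in [0.625, 0.6875]
f(0.65625) = 0.0579 > 0, so the root lies in [0.65625, 0.6875]
f(0.671875) = 0.0081 > 0, so the root lies in [0.671875, 0.6875]
f(0.6796875) = -0.0167 < 0, so the root lies in [0.671875, 0.6796875]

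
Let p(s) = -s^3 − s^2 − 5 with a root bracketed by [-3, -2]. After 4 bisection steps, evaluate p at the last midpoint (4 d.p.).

p(-2.5) = 4.375 > 0, so the root lies in [-2.5, -2]
p(-2.25) = 1.328125 > 0, so the root lies in [-2.25, -2]
p(-2.125) = 0.080078 > 0, so the root lies in [-2.125, -2]
p(-2.0625) = -0.4802 < 0, so the root lies in [-2.125, -2.0625]

-0.4802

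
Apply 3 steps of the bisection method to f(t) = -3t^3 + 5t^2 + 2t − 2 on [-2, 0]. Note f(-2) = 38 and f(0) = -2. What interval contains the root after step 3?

t = -1 gives f = 4, positive; keep [-1, 0]
t = -0.5 gives f = -1.375, negative; keep [-1, -0.5]
t = -0.75 gives f = 0.578125, positive; keep [-0.75, -0.5]

[-0.75, -0.5]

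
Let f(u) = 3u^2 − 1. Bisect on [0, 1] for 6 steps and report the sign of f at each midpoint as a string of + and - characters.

-++-++

u = 0.5 gives f = -0.25, negative; keep [0.5, 1]
u = 0.75 gives f = 0.6875, positive; keep [0.5, 0.75]
u = 0.625 gives f = 0.171875, positive; keep [0.5, 0.625]
u = 0.5625 gives f = -0.0508, negative; keep [0.5625, 0.625]
u = 0.59375 gives f = 0.0576, positive; keep [0.5625, 0.59375]
u = 0.578125 gives f = 0.0027, positive; keep [0.5625, 0.578125]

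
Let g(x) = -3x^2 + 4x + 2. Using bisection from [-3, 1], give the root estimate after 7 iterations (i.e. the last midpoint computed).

x = -1 gives g = -5, negative; keep [-1, 1]
x = 0 gives g = 2, positive; keep [-1, 0]
x = -0.5 gives g = -0.75, negative; keep [-0.5, 0]
x = -0.25 gives g = 0.8125, positive; keep [-0.5, -0.25]
x = -0.375 gives g = 0.0781, positive; keep [-0.5, -0.375]
x = -0.4375 gives g = -0.3242, negative; keep [-0.4375, -0.375]
x = -0.40625 gives g = -0.1201, negative; keep [-0.40625, -0.375]

-0.40625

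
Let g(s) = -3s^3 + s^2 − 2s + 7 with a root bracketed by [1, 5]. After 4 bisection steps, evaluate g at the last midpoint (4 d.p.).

s = 3 gives g = -71, negative; keep [1, 3]
s = 2 gives g = -17, negative; keep [1, 2]
s = 1.5 gives g = -3.875, negative; keep [1, 1.5]
s = 1.25 gives g = 0.2031, positive; keep [1.25, 1.5]

0.2031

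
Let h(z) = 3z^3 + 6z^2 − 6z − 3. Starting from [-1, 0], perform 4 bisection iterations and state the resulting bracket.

[-0.4375, -0.375]

h(-0.5) = 1.125 > 0, so the root lies in [-0.5, 0]
h(-0.25) = -1.171875 < 0, so the root lies in [-0.5, -0.25]
h(-0.375) = -0.064453 < 0, so the root lies in [-0.5, -0.375]
h(-0.4375) = 0.5222 > 0, so the root lies in [-0.4375, -0.375]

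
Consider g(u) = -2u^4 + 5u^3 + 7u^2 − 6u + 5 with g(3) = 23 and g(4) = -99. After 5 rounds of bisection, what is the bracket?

[3.34375, 3.375]

g(3.5) = -16 < 0, so the root lies in [3, 3.5]
g(3.25) = 7.945312 > 0, so the root lies in [3.25, 3.5]
g(3.375) = -2.791504 < 0, so the root lies in [3.25, 3.375]
g(3.3125) = 2.8698 > 0, so the root lies in [3.3125, 3.375]
g(3.34375) = 0.1144 > 0, so the root lies in [3.34375, 3.375]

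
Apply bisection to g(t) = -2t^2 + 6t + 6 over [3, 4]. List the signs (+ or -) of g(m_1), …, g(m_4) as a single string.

midpoint 3.5: g = 2.5 > 0 → [3.5, 4]
midpoint 3.75: g = 0.375 > 0 → [3.75, 4]
midpoint 3.875: g = -0.78125 < 0 → [3.75, 3.875]
midpoint 3.8125: g = -0.1953 < 0 → [3.75, 3.8125]

++--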